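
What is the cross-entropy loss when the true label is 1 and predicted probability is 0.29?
L = 1.238

L = -1·log(0.29) - 0·log(0.71) = -log(0.29) = 1.238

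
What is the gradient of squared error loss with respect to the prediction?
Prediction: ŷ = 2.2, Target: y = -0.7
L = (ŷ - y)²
∂L/∂ŷ = 5.8

∂L/∂ŷ = 2(ŷ - y) = 2(2.2 - -0.7) = 2(2.9) = 5.8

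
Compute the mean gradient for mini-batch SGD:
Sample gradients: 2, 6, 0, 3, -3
Average gradient = 1.6

Average = (1/5)(2 + 6 + 0 + 3 + -3) = 8/5 = 1.6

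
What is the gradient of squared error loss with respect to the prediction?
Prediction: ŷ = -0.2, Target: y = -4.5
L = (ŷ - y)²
∂L/∂ŷ = 8.6

∂L/∂ŷ = 2(ŷ - y) = 2(-0.2 - -4.5) = 2(4.3) = 8.6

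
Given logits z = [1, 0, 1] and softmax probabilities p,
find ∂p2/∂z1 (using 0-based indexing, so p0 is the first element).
∂p2/∂z1 = -0.06561

p = softmax(z) = [0.4223, 0.1554, 0.4223]
p2 = 0.4223, p1 = 0.1554

∂p2/∂z1 = -p2 × p1 = -0.4223 × 0.1554 = -0.06561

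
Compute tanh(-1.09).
-0.7969

tanh(-1.09) = (e^(-1.09) - e^(1.09))/(e^(-1.09) + e^(1.09)) = -0.7969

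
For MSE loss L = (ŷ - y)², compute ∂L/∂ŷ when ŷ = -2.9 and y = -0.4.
∂L/∂ŷ = -5.0

∂L/∂ŷ = 2(ŷ - y) = 2(-2.9 - -0.4) = 2(-2.5) = -5.0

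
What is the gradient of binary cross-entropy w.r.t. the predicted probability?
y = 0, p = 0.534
∂L/∂p = 2.146

∂L/∂p = -y/p + (1-y)/(1-p) = 0 + 1/0.466 = 2.146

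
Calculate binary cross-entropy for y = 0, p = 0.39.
L = 0.4943

L = -0·log(0.39) - 1·log(0.61) = -log(0.61) = 0.4943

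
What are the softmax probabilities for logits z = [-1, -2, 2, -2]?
p = [0.0458, 0.0169, 0.9205, 0.0169]

exp(z) = [0.3679, 0.1353, 7.389, 0.1353]
Sum = 8.028
p = [0.0458, 0.0169, 0.9205, 0.0169]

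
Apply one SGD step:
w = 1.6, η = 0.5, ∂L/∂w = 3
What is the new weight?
w_new = 0.1

w_new = w - η·∂L/∂w = 1.6 - 0.5×(3) = 1.6 - (1.5) = 0.1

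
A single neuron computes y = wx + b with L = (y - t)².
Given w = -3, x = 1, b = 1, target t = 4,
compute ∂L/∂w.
∂L/∂w = -12

y = wx + b = (-3)(1) + 1 = -2
∂L/∂y = 2(y - t) = 2(-2 - 4) = -12
∂y/∂w = x = 1
∂L/∂w = ∂L/∂y · ∂y/∂w = -12 × 1 = -12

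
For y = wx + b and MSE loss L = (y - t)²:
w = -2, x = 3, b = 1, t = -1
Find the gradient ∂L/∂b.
∂L/∂b = -8

y = wx + b = (-2)(3) + 1 = -5
∂L/∂y = 2(y - t) = 2(-5 - -1) = -8
∂y/∂b = 1
∂L/∂b = ∂L/∂y · ∂y/∂b = -8 × 1 = -8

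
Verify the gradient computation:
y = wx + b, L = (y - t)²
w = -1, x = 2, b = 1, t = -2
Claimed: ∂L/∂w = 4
Correct

y = (-1)(2) + 1 = -1
∂L/∂y = 2(y - t) = 2(-1 - -2) = 2
∂y/∂w = x = 2
∂L/∂w = 2 × 2 = 4

Claimed value: 4
Correct: The correct gradient is 4.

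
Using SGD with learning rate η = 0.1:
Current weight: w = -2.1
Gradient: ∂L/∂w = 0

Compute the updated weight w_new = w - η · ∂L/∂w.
w_new = -2.1

w_new = w - η·∂L/∂w = -2.1 - 0.1×(0) = -2.1 - (0) = -2.1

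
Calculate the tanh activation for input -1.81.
-0.9478

tanh(-1.81) = (e^(-1.81) - e^(1.81))/(e^(-1.81) + e^(1.81)) = -0.9478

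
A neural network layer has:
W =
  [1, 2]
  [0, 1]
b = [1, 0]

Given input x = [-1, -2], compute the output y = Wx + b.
y = [-4, -2]

Wx = [1×-1 + 2×-2, 0×-1 + 1×-2]
   = [-5, -2]
y = Wx + b = [-5 + 1, -2 + 0] = [-4, -2]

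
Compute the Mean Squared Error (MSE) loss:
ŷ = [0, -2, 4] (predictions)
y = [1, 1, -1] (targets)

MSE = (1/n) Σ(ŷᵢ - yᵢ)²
MSE = 11.67

MSE = (1/3)((0-1)² + (-2-1)² + (4--1)²) = (1/3)(1 + 9 + 25) = 11.67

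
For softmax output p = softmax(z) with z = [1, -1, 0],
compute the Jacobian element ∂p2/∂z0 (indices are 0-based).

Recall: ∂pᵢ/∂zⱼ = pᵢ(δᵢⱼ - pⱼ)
∂p2/∂z0 = -0.1628

p = softmax(z) = [0.6652, 0.09003, 0.2447]
p2 = 0.2447, p0 = 0.6652

∂p2/∂z0 = -p2 × p0 = -0.2447 × 0.6652 = -0.1628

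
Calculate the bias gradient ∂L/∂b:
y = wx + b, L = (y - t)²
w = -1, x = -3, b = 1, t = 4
∂L/∂b = 0

y = wx + b = (-1)(-3) + 1 = 4
∂L/∂y = 2(y - t) = 2(4 - 4) = 0
∂y/∂b = 1
∂L/∂b = ∂L/∂y · ∂y/∂b = 0 × 1 = 0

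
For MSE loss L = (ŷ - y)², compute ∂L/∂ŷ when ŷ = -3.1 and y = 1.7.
∂L/∂ŷ = -9.6

∂L/∂ŷ = 2(ŷ - y) = 2(-3.1 - 1.7) = 2(-4.8) = -9.6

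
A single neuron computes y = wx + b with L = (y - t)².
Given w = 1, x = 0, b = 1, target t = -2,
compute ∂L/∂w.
∂L/∂w = 0

y = wx + b = (1)(0) + 1 = 1
∂L/∂y = 2(y - t) = 2(1 - -2) = 6
∂y/∂w = x = 0
∂L/∂w = ∂L/∂y · ∂y/∂w = 6 × 0 = 0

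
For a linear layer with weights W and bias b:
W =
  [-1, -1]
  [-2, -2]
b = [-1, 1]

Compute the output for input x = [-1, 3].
y = [-3, -3]

Wx = [-1×-1 + -1×3, -2×-1 + -2×3]
   = [-2, -4]
y = Wx + b = [-2 + -1, -4 + 1] = [-3, -3]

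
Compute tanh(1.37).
0.8787

tanh(1.37) = (e^(1.37) - e^(-1.37))/(e^(1.37) + e^(-1.37)) = 0.8787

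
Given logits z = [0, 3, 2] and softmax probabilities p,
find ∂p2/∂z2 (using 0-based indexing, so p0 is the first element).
∂p2/∂z2 = 0.1922

p = softmax(z) = [0.03512, 0.7054, 0.2595]
p2 = 0.2595

∂p2/∂z2 = p2(1 - p2) = 0.2595 × (1 - 0.2595) = 0.1922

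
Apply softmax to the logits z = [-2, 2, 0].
p = [0.0159, 0.8668, 0.1173]

exp(z) = [0.1353, 7.389, 1]
Sum = 8.524
p = [0.0159, 0.8668, 0.1173]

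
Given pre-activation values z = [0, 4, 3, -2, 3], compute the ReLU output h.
h = [0, 4, 3, 0, 3]

ReLU applied element-wise: max(0,0)=0, max(0,4)=4, max(0,3)=3, max(0,-2)=0, max(0,3)=3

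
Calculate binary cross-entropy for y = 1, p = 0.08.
L = 2.526

L = -1·log(0.08) - 0·log(0.92) = -log(0.08) = 2.526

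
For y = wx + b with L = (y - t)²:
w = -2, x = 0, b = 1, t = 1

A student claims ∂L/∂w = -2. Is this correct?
Incorrect

y = (-2)(0) + 1 = 1
∂L/∂y = 2(y - t) = 2(1 - 1) = 0
∂y/∂w = x = 0
∂L/∂w = 0 × 0 = 0

Claimed value: -2
Incorrect: The correct gradient is 0.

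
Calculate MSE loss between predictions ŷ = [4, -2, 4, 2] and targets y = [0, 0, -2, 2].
MSE = 14

MSE = (1/4)((4-0)² + (-2-0)² + (4--2)² + (2-2)²) = (1/4)(16 + 4 + 36 + 0) = 14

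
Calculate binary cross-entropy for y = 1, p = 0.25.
L = 1.386

L = -1·log(0.25) - 0·log(0.75) = -log(0.25) = 1.386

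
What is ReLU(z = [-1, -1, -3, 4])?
h = [0, 0, 0, 4]

ReLU applied element-wise: max(0,-1)=0, max(0,-1)=0, max(0,-3)=0, max(0,4)=4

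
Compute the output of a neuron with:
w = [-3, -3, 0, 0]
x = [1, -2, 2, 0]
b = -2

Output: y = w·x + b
y = 1

y = (-3)(1) + (-3)(-2) + (0)(2) + (0)(0) + -2 = 1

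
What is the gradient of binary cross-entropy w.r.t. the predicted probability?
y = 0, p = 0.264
∂L/∂p = 1.359

∂L/∂p = -y/p + (1-y)/(1-p) = 0 + 1/0.736 = 1.359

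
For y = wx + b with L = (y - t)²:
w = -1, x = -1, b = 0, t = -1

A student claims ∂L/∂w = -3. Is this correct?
Incorrect

y = (-1)(-1) + 0 = 1
∂L/∂y = 2(y - t) = 2(1 - -1) = 4
∂y/∂w = x = -1
∂L/∂w = 4 × -1 = -4

Claimed value: -3
Incorrect: The correct gradient is -4.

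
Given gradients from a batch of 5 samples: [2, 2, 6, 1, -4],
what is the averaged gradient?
Average gradient = 1.4

Average = (1/5)(2 + 2 + 6 + 1 + -4) = 7/5 = 1.4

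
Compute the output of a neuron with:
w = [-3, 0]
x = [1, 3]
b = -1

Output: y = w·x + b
y = -4

y = (-3)(1) + (0)(3) + -1 = -4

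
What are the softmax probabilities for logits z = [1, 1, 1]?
p = [0.3333, 0.3333, 0.3333]

exp(z) = [2.718, 2.718, 2.718]
Sum = 8.155
p = [0.3333, 0.3333, 0.3333]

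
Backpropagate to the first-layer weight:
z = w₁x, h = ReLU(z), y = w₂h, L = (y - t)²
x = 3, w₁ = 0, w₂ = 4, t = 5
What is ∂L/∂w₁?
∂L/∂w₁ = 0

Forward pass:
z = w₁x = 0×3 = 0
h = ReLU(0) = 0
y = w₂h = 4×0 = 0

Backward pass:
∂L/∂y = 2(y - t) = 2(0 - 5) = -10
∂y/∂h = w₂ = 4
∂h/∂z = 0 (ReLU derivative)
∂z/∂w₁ = x = 3

∂L/∂w₁ = -10 × 4 × 0 × 3 = 0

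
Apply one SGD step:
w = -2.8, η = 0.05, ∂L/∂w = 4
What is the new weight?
w_new = -3

w_new = w - η·∂L/∂w = -2.8 - 0.05×(4) = -2.8 - (0.2) = -3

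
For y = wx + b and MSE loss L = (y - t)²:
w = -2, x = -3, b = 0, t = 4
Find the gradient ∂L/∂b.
∂L/∂b = 4

y = wx + b = (-2)(-3) + 0 = 6
∂L/∂y = 2(y - t) = 2(6 - 4) = 4
∂y/∂b = 1
∂L/∂b = ∂L/∂y · ∂y/∂b = 4 × 1 = 4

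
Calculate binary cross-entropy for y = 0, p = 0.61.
L = 0.9416

L = -0·log(0.61) - 1·log(0.39) = -log(0.39) = 0.9416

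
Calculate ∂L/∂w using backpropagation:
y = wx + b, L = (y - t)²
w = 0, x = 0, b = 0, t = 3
∂L/∂w = 0

y = wx + b = (0)(0) + 0 = 0
∂L/∂y = 2(y - t) = 2(0 - 3) = -6
∂y/∂w = x = 0
∂L/∂w = ∂L/∂y · ∂y/∂w = -6 × 0 = 0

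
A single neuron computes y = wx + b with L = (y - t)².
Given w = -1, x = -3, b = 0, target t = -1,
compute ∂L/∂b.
∂L/∂b = 8

y = wx + b = (-1)(-3) + 0 = 3
∂L/∂y = 2(y - t) = 2(3 - -1) = 8
∂y/∂b = 1
∂L/∂b = ∂L/∂y · ∂y/∂b = 8 × 1 = 8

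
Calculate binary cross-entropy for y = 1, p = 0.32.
L = 1.139

L = -1·log(0.32) - 0·log(0.68) = -log(0.32) = 1.139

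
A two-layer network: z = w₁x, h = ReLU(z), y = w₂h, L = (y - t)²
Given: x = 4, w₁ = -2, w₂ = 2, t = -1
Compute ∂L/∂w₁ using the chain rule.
∂L/∂w₁ = 0

Forward pass:
z = w₁x = -2×4 = -8
h = ReLU(-8) = 0
y = w₂h = 2×0 = 0

Backward pass:
∂L/∂y = 2(y - t) = 2(0 - -1) = 2
∂y/∂h = w₂ = 2
∂h/∂z = 0 (ReLU derivative)
∂z/∂w₁ = x = 4

∂L/∂w₁ = 2 × 2 × 0 × 4 = 0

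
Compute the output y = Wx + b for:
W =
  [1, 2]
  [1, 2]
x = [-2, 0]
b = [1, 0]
y = [-1, -2]

Wx = [1×-2 + 2×0, 1×-2 + 2×0]
   = [-2, -2]
y = Wx + b = [-2 + 1, -2 + 0] = [-1, -2]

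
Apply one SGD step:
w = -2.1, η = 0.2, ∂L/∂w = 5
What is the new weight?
w_new = -3.1

w_new = w - η·∂L/∂w = -2.1 - 0.2×(5) = -2.1 - (1) = -3.1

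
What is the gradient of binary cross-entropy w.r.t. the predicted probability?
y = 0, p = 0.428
∂L/∂p = 1.748

∂L/∂p = -y/p + (1-y)/(1-p) = 0 + 1/0.572 = 1.748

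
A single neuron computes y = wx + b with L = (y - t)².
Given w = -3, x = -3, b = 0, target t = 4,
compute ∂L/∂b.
∂L/∂b = 10

y = wx + b = (-3)(-3) + 0 = 9
∂L/∂y = 2(y - t) = 2(9 - 4) = 10
∂y/∂b = 1
∂L/∂b = ∂L/∂y · ∂y/∂b = 10 × 1 = 10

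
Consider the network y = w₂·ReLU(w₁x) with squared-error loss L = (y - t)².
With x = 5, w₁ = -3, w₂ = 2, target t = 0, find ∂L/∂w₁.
∂L/∂w₁ = 0

Forward pass:
z = w₁x = -3×5 = -15
h = ReLU(-15) = 0
y = w₂h = 2×0 = 0

Backward pass:
∂L/∂y = 2(y - t) = 2(0 - 0) = 0
∂y/∂h = w₂ = 2
∂h/∂z = 0 (ReLU derivative)
∂z/∂w₁ = x = 5

∂L/∂w₁ = 0 × 2 × 0 × 5 = 0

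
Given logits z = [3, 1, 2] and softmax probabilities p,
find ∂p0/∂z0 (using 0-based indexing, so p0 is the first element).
∂p0/∂z0 = 0.2227

p = softmax(z) = [0.6652, 0.09003, 0.2447]
p0 = 0.6652

∂p0/∂z0 = p0(1 - p0) = 0.6652 × (1 - 0.6652) = 0.2227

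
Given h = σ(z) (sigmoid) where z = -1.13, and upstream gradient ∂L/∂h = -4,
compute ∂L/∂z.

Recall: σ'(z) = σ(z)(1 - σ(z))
∂L/∂z = -0.7382

σ(-1.13) = 0.2442
σ'(-1.13) = σ(-1.13)(1 - σ(-1.13)) = 0.2442 × 0.7558 = 0.1845
∂L/∂z = ∂L/∂h · σ'(z) = -4 × 0.1845 = -0.7382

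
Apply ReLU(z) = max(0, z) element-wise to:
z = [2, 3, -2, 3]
h = [2, 3, 0, 3]

ReLU applied element-wise: max(0,2)=2, max(0,3)=3, max(0,-2)=0, max(0,3)=3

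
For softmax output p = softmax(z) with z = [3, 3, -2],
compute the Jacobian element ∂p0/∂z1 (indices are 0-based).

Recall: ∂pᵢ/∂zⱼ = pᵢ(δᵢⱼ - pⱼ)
∂p0/∂z1 = -0.2483

p = softmax(z) = [0.4983, 0.4983, 0.003358]
p0 = 0.4983, p1 = 0.4983

∂p0/∂z1 = -p0 × p1 = -0.4983 × 0.4983 = -0.2483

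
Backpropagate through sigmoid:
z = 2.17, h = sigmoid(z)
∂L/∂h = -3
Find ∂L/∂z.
∂L/∂z = -0.2759

σ(2.17) = 0.8975
σ'(2.17) = σ(2.17)(1 - σ(2.17)) = 0.8975 × 0.1025 = 0.09198
∂L/∂z = ∂L/∂h · σ'(z) = -3 × 0.09198 = -0.2759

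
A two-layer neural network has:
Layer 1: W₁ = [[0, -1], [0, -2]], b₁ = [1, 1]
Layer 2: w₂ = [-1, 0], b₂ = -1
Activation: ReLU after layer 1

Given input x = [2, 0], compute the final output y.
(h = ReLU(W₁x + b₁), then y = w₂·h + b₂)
y = -2

Layer 1 pre-activation: z₁ = [1, 1]
After ReLU: h = [1, 1]
Layer 2 output: y = -1×1 + 0×1 + -1 = -2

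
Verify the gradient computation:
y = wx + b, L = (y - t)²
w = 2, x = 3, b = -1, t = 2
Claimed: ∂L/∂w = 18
Correct

y = (2)(3) + -1 = 5
∂L/∂y = 2(y - t) = 2(5 - 2) = 6
∂y/∂w = x = 3
∂L/∂w = 6 × 3 = 18

Claimed value: 18
Correct: The correct gradient is 18.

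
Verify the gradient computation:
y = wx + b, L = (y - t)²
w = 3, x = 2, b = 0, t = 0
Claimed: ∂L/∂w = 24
Correct

y = (3)(2) + 0 = 6
∂L/∂y = 2(y - t) = 2(6 - 0) = 12
∂y/∂w = x = 2
∂L/∂w = 12 × 2 = 24

Claimed value: 24
Correct: The correct gradient is 24.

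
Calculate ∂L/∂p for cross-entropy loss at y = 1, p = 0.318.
∂L/∂p = -3.145

∂L/∂p = -y/p + (1-y)/(1-p) = -1/0.318 + 0 = -3.145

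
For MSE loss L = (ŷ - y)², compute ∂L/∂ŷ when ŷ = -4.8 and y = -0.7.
∂L/∂ŷ = -8.2

∂L/∂ŷ = 2(ŷ - y) = 2(-4.8 - -0.7) = 2(-4.1) = -8.2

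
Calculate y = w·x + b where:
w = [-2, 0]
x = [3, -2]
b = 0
y = -6

y = (-2)(3) + (0)(-2) + 0 = -6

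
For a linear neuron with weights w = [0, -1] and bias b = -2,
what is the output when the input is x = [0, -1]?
y = -1

y = (0)(0) + (-1)(-1) + -2 = -1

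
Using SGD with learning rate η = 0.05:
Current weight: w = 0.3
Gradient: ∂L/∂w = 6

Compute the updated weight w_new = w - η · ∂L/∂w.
w_new = 0

w_new = w - η·∂L/∂w = 0.3 - 0.05×(6) = 0.3 - (0.3) = 0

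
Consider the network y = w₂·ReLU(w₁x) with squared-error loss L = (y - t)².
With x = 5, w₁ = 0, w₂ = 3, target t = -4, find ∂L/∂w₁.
∂L/∂w₁ = 0

Forward pass:
z = w₁x = 0×5 = 0
h = ReLU(0) = 0
y = w₂h = 3×0 = 0

Backward pass:
∂L/∂y = 2(y - t) = 2(0 - -4) = 8
∂y/∂h = w₂ = 3
∂h/∂z = 0 (ReLU derivative)
∂z/∂w₁ = x = 5

∂L/∂w₁ = 8 × 3 × 0 × 5 = 0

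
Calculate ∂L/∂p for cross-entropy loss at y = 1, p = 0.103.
∂L/∂p = -9.709

∂L/∂p = -y/p + (1-y)/(1-p) = -1/0.103 + 0 = -9.709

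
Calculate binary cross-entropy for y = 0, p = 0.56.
L = 0.821

L = -0·log(0.56) - 1·log(0.44) = -log(0.44) = 0.821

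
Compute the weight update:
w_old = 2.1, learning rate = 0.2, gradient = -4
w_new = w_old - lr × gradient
w_new = 2.9

w_new = w - η·∂L/∂w = 2.1 - 0.2×(-4) = 2.1 - (-0.8) = 2.9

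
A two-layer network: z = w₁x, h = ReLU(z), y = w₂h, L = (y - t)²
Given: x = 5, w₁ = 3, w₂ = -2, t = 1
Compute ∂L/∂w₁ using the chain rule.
∂L/∂w₁ = 620

Forward pass:
z = w₁x = 3×5 = 15
h = ReLU(15) = 15
y = w₂h = -2×15 = -30

Backward pass:
∂L/∂y = 2(y - t) = 2(-30 - 1) = -62
∂y/∂h = w₂ = -2
∂h/∂z = 1 (ReLU derivative)
∂z/∂w₁ = x = 5

∂L/∂w₁ = -62 × -2 × 1 × 5 = 620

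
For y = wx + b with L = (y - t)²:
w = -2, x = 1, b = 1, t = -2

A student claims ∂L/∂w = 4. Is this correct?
Incorrect

y = (-2)(1) + 1 = -1
∂L/∂y = 2(y - t) = 2(-1 - -2) = 2
∂y/∂w = x = 1
∂L/∂w = 2 × 1 = 2

Claimed value: 4
Incorrect: The correct gradient is 2.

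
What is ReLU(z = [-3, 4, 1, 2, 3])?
h = [0, 4, 1, 2, 3]

ReLU applied element-wise: max(0,-3)=0, max(0,4)=4, max(0,1)=1, max(0,2)=2, max(0,3)=3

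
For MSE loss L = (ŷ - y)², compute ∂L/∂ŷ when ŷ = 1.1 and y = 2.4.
∂L/∂ŷ = -2.6

∂L/∂ŷ = 2(ŷ - y) = 2(1.1 - 2.4) = 2(-1.3) = -2.6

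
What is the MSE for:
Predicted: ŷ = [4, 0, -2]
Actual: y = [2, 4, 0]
MSE = 8

MSE = (1/3)((4-2)² + (0-4)² + (-2-0)²) = (1/3)(4 + 16 + 4) = 8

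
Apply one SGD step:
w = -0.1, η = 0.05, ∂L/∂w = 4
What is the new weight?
w_new = -0.3

w_new = w - η·∂L/∂w = -0.1 - 0.05×(4) = -0.1 - (0.2) = -0.3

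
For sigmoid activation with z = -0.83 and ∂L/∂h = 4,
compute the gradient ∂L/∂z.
∂L/∂z = 0.8458

σ(-0.83) = 0.3036
σ'(-0.83) = σ(-0.83)(1 - σ(-0.83)) = 0.3036 × 0.6964 = 0.2114
∂L/∂z = ∂L/∂h · σ'(z) = 4 × 0.2114 = 0.8458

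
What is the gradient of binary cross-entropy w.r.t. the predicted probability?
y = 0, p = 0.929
∂L/∂p = 14.08

∂L/∂p = -y/p + (1-y)/(1-p) = 0 + 1/0.071 = 14.08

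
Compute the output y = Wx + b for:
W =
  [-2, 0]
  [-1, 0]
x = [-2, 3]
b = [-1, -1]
y = [3, 1]

Wx = [-2×-2 + 0×3, -1×-2 + 0×3]
   = [4, 2]
y = Wx + b = [4 + -1, 2 + -1] = [3, 1]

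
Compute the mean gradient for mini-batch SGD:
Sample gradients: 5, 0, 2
Average gradient = 2.333

Average = (1/3)(5 + 0 + 2) = 7/3 = 2.333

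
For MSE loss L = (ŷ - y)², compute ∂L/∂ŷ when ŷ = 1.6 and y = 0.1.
∂L/∂ŷ = 3.0

∂L/∂ŷ = 2(ŷ - y) = 2(1.6 - 0.1) = 2(1.5) = 3.0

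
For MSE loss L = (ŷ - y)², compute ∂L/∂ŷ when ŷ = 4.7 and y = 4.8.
∂L/∂ŷ = -0.2

∂L/∂ŷ = 2(ŷ - y) = 2(4.7 - 4.8) = 2(-0.1) = -0.2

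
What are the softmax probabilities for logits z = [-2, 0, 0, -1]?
p = [0.0541, 0.3995, 0.3995, 0.147]

exp(z) = [0.1353, 1, 1, 0.3679]
Sum = 2.503
p = [0.0541, 0.3995, 0.3995, 0.147]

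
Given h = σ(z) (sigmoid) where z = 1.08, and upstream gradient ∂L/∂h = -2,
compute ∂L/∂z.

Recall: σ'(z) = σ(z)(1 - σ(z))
∂L/∂z = -0.3785

σ(1.08) = 0.7465
σ'(1.08) = σ(1.08)(1 - σ(1.08)) = 0.7465 × 0.2535 = 0.1892
∂L/∂z = ∂L/∂h · σ'(z) = -2 × 0.1892 = -0.3785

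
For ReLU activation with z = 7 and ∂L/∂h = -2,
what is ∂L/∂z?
∂L/∂z = -2

h = ReLU(7) = 7
Since z > 0: ∂h/∂z = 1
∂L/∂z = ∂L/∂h · ∂h/∂z = -2 × 1 = -2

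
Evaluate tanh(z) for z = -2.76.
-0.992

tanh(-2.76) = (e^(-2.76) - e^(2.76))/(e^(-2.76) + e^(2.76)) = -0.992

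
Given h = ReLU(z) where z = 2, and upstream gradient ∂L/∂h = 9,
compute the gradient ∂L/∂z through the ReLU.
∂L/∂z = 9

h = ReLU(2) = 2
Since z > 0: ∂h/∂z = 1
∂L/∂z = ∂L/∂h · ∂h/∂z = 9 × 1 = 9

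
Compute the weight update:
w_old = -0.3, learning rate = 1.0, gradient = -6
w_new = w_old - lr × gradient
w_new = 5.7

w_new = w - η·∂L/∂w = -0.3 - 1.0×(-6) = -0.3 - (-6) = 5.7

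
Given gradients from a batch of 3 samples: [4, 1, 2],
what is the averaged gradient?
Average gradient = 2.333

Average = (1/3)(4 + 1 + 2) = 7/3 = 2.333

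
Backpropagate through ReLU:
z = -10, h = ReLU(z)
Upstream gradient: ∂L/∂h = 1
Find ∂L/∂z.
∂L/∂z = 0

h = ReLU(-10) = 0
Since z < 0: ∂h/∂z = 0
∂L/∂z = ∂L/∂h · ∂h/∂z = 1 × 0 = 0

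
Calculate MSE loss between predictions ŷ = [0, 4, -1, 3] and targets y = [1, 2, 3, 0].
MSE = 7.5

MSE = (1/4)((0-1)² + (4-2)² + (-1-3)² + (3-0)²) = (1/4)(1 + 4 + 16 + 9) = 7.5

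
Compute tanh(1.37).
0.8787

tanh(1.37) = (e^(1.37) - e^(-1.37))/(e^(1.37) + e^(-1.37)) = 0.8787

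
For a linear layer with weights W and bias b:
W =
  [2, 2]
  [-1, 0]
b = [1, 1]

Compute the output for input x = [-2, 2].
y = [1, 3]

Wx = [2×-2 + 2×2, -1×-2 + 0×2]
   = [0, 2]
y = Wx + b = [0 + 1, 2 + 1] = [1, 3]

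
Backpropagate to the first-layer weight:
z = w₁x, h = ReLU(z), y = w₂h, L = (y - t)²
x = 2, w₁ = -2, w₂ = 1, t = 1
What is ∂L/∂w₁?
∂L/∂w₁ = 0

Forward pass:
z = w₁x = -2×2 = -4
h = ReLU(-4) = 0
y = w₂h = 1×0 = 0

Backward pass:
∂L/∂y = 2(y - t) = 2(0 - 1) = -2
∂y/∂h = w₂ = 1
∂h/∂z = 0 (ReLU derivative)
∂z/∂w₁ = x = 2

∂L/∂w₁ = -2 × 1 × 0 × 2 = 0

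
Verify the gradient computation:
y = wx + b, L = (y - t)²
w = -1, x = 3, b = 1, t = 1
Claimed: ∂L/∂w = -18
Correct

y = (-1)(3) + 1 = -2
∂L/∂y = 2(y - t) = 2(-2 - 1) = -6
∂y/∂w = x = 3
∂L/∂w = -6 × 3 = -18

Claimed value: -18
Correct: The correct gradient is -18.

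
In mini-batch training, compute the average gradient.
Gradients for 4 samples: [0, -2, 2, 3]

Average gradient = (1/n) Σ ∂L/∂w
Average gradient = 0.75

Average = (1/4)(0 + -2 + 2 + 3) = 3/4 = 0.75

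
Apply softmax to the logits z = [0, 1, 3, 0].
p = [0.0403, 0.1096, 0.8098, 0.0403]

exp(z) = [1, 2.718, 20.09, 1]
Sum = 24.8
p = [0.0403, 0.1096, 0.8098, 0.0403]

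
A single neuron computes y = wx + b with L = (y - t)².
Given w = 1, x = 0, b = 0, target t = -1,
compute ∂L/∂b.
∂L/∂b = 2

y = wx + b = (1)(0) + 0 = 0
∂L/∂y = 2(y - t) = 2(0 - -1) = 2
∂y/∂b = 1
∂L/∂b = ∂L/∂y · ∂y/∂b = 2 × 1 = 2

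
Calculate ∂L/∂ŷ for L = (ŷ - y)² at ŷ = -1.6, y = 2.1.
∂L/∂ŷ = -7.4

∂L/∂ŷ = 2(ŷ - y) = 2(-1.6 - 2.1) = 2(-3.7) = -7.4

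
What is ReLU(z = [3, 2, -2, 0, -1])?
h = [3, 2, 0, 0, 0]

ReLU applied element-wise: max(0,3)=3, max(0,2)=2, max(0,-2)=0, max(0,0)=0, max(0,-1)=0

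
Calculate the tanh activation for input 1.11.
0.8041

tanh(1.11) = (e^(1.11) - e^(-1.11))/(e^(1.11) + e^(-1.11)) = 0.8041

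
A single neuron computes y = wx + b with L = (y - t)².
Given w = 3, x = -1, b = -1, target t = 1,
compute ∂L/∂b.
∂L/∂b = -10

y = wx + b = (3)(-1) + -1 = -4
∂L/∂y = 2(y - t) = 2(-4 - 1) = -10
∂y/∂b = 1
∂L/∂b = ∂L/∂y · ∂y/∂b = -10 × 1 = -10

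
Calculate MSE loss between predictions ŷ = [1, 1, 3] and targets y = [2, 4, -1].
MSE = 8.667

MSE = (1/3)((1-2)² + (1-4)² + (3--1)²) = (1/3)(1 + 9 + 16) = 8.667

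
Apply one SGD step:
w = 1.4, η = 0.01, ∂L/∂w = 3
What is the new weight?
w_new = 1.37

w_new = w - η·∂L/∂w = 1.4 - 0.01×(3) = 1.4 - (0.03) = 1.37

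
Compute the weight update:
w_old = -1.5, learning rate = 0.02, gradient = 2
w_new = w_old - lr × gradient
w_new = -1.54

w_new = w - η·∂L/∂w = -1.5 - 0.02×(2) = -1.5 - (0.04) = -1.54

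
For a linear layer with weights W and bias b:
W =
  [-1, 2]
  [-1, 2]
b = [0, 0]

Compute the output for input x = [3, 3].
y = [3, 3]

Wx = [-1×3 + 2×3, -1×3 + 2×3]
   = [3, 3]
y = Wx + b = [3 + 0, 3 + 0] = [3, 3]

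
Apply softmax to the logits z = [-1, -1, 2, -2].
p = [0.0445, 0.0445, 0.8945, 0.0164]

exp(z) = [0.3679, 0.3679, 7.389, 0.1353]
Sum = 8.26
p = [0.0445, 0.0445, 0.8945, 0.0164]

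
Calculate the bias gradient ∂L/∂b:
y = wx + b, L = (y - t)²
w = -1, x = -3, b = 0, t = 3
∂L/∂b = 0

y = wx + b = (-1)(-3) + 0 = 3
∂L/∂y = 2(y - t) = 2(3 - 3) = 0
∂y/∂b = 1
∂L/∂b = ∂L/∂y · ∂y/∂b = 0 × 1 = 0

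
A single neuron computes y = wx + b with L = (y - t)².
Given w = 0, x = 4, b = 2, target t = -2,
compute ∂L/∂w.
∂L/∂w = 32

y = wx + b = (0)(4) + 2 = 2
∂L/∂y = 2(y - t) = 2(2 - -2) = 8
∂y/∂w = x = 4
∂L/∂w = ∂L/∂y · ∂y/∂w = 8 × 4 = 32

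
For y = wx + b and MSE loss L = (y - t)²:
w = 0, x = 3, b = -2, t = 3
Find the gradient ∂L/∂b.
∂L/∂b = -10

y = wx + b = (0)(3) + -2 = -2
∂L/∂y = 2(y - t) = 2(-2 - 3) = -10
∂y/∂b = 1
∂L/∂b = ∂L/∂y · ∂y/∂b = -10 × 1 = -10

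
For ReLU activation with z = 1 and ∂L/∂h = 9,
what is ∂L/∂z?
∂L/∂z = 9

h = ReLU(1) = 1
Since z > 0: ∂h/∂z = 1
∂L/∂z = ∂L/∂h · ∂h/∂z = 9 × 1 = 9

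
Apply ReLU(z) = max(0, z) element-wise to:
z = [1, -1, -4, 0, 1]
h = [1, 0, 0, 0, 1]

ReLU applied element-wise: max(0,1)=1, max(0,-1)=0, max(0,-4)=0, max(0,0)=0, max(0,1)=1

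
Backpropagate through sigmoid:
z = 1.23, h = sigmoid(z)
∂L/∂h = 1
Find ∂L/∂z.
∂L/∂z = 0.175

σ(1.23) = 0.7738
σ'(1.23) = σ(1.23)(1 - σ(1.23)) = 0.7738 × 0.2262 = 0.175
∂L/∂z = ∂L/∂h · σ'(z) = 1 × 0.175 = 0.175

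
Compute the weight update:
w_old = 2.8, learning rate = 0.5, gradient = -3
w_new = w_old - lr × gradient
w_new = 4.3

w_new = w - η·∂L/∂w = 2.8 - 0.5×(-3) = 2.8 - (-1.5) = 4.3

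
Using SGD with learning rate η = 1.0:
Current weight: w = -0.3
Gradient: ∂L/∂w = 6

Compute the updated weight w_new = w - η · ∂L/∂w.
w_new = -6.3

w_new = w - η·∂L/∂w = -0.3 - 1.0×(6) = -0.3 - (6) = -6.3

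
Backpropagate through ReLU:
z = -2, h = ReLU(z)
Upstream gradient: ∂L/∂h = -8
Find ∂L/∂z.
∂L/∂z = 0

h = ReLU(-2) = 0
Since z < 0: ∂h/∂z = 0
∂L/∂z = ∂L/∂h · ∂h/∂z = -8 × 0 = 0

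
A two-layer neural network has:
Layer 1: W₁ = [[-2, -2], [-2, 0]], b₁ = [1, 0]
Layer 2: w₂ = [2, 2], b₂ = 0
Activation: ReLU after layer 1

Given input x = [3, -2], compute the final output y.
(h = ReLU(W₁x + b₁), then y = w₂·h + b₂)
y = 0

Layer 1 pre-activation: z₁ = [-1, -6]
After ReLU: h = [0, 0]
Layer 2 output: y = 2×0 + 2×0 + 0 = 0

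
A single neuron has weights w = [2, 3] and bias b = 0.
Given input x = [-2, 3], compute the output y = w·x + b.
y = 5

y = (2)(-2) + (3)(3) + 0 = 5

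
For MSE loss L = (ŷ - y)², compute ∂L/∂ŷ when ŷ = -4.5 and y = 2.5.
∂L/∂ŷ = -14.0

∂L/∂ŷ = 2(ŷ - y) = 2(-4.5 - 2.5) = 2(-7.0) = -14.0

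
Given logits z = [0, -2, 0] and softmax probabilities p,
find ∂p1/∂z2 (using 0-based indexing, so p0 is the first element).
∂p1/∂z2 = -0.02968

p = softmax(z) = [0.4683, 0.06338, 0.4683]
p1 = 0.06338, p2 = 0.4683

∂p1/∂z2 = -p1 × p2 = -0.06338 × 0.4683 = -0.02968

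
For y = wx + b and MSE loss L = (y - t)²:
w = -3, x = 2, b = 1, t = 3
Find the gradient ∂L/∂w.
∂L/∂w = -32

y = wx + b = (-3)(2) + 1 = -5
∂L/∂y = 2(y - t) = 2(-5 - 3) = -16
∂y/∂w = x = 2
∂L/∂w = ∂L/∂y · ∂y/∂w = -16 × 2 = -32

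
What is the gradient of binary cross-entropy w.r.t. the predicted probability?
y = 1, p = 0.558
∂L/∂p = -1.792

∂L/∂p = -y/p + (1-y)/(1-p) = -1/0.558 + 0 = -1.792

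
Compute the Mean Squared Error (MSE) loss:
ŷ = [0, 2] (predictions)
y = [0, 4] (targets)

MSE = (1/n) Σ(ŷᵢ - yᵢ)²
MSE = 2

MSE = (1/2)((0-0)² + (2-4)²) = (1/2)(0 + 4) = 2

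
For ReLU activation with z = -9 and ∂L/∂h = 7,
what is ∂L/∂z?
∂L/∂z = 0

h = ReLU(-9) = 0
Since z < 0: ∂h/∂z = 0
∂L/∂z = ∂L/∂h · ∂h/∂z = 7 × 0 = 0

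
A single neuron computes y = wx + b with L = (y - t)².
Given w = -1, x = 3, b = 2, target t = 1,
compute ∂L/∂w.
∂L/∂w = -12

y = wx + b = (-1)(3) + 2 = -1
∂L/∂y = 2(y - t) = 2(-1 - 1) = -4
∂y/∂w = x = 3
∂L/∂w = ∂L/∂y · ∂y/∂w = -4 × 3 = -12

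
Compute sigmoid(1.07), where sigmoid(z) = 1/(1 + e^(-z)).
0.7446

sigmoid(1.07) = 1/(1 + e^(-1.07)) = 1/(1 + 0.343) = 0.7446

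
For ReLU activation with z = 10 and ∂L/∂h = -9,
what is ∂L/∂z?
∂L/∂z = -9

h = ReLU(10) = 10
Since z > 0: ∂h/∂z = 1
∂L/∂z = ∂L/∂h · ∂h/∂z = -9 × 1 = -9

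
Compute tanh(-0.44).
-0.4136

tanh(-0.44) = (e^(-0.44) - e^(0.44))/(e^(-0.44) + e^(0.44)) = -0.4136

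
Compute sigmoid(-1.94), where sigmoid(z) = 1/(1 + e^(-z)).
0.1256

sigmoid(-1.94) = 1/(1 + e^(1.94)) = 1/(1 + 6.959) = 0.1256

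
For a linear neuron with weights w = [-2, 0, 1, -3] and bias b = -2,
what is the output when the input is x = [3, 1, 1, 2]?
y = -13

y = (-2)(3) + (0)(1) + (1)(1) + (-3)(2) + -2 = -13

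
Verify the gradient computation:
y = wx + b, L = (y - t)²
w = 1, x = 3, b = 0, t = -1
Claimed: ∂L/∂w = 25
Incorrect

y = (1)(3) + 0 = 3
∂L/∂y = 2(y - t) = 2(3 - -1) = 8
∂y/∂w = x = 3
∂L/∂w = 8 × 3 = 24

Claimed value: 25
Incorrect: The correct gradient is 24.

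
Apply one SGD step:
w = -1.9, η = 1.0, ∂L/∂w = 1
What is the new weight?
w_new = -2.9

w_new = w - η·∂L/∂w = -1.9 - 1.0×(1) = -1.9 - (1) = -2.9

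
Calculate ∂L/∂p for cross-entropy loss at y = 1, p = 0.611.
∂L/∂p = -1.637

∂L/∂p = -y/p + (1-y)/(1-p) = -1/0.611 + 0 = -1.637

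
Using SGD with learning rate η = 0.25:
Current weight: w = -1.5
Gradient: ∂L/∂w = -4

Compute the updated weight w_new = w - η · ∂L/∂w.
w_new = -0.5

w_new = w - η·∂L/∂w = -1.5 - 0.25×(-4) = -1.5 - (-1) = -0.5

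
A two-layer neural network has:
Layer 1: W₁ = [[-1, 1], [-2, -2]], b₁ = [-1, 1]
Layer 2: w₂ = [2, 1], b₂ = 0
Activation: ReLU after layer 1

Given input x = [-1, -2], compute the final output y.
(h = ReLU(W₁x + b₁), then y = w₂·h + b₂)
y = 7

Layer 1 pre-activation: z₁ = [-2, 7]
After ReLU: h = [0, 7]
Layer 2 output: y = 2×0 + 1×7 + 0 = 7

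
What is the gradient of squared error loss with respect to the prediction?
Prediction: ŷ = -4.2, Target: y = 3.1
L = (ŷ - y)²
∂L/∂ŷ = -14.6

∂L/∂ŷ = 2(ŷ - y) = 2(-4.2 - 3.1) = 2(-7.3) = -14.6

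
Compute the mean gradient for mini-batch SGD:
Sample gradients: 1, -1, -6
Average gradient = -2

Average = (1/3)(1 + -1 + -6) = -6/3 = -2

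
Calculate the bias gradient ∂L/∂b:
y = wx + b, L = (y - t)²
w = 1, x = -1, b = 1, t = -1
∂L/∂b = 2

y = wx + b = (1)(-1) + 1 = 0
∂L/∂y = 2(y - t) = 2(0 - -1) = 2
∂y/∂b = 1
∂L/∂b = ∂L/∂y · ∂y/∂b = 2 × 1 = 2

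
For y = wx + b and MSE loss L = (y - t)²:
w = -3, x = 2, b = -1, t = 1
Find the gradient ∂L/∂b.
∂L/∂b = -16

y = wx + b = (-3)(2) + -1 = -7
∂L/∂y = 2(y - t) = 2(-7 - 1) = -16
∂y/∂b = 1
∂L/∂b = ∂L/∂y · ∂y/∂b = -16 × 1 = -16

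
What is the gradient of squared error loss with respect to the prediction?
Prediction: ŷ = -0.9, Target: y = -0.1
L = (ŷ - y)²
∂L/∂ŷ = -1.6

∂L/∂ŷ = 2(ŷ - y) = 2(-0.9 - -0.1) = 2(-0.8) = -1.6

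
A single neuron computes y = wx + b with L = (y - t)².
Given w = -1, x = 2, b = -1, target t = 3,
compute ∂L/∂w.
∂L/∂w = -24

y = wx + b = (-1)(2) + -1 = -3
∂L/∂y = 2(y - t) = 2(-3 - 3) = -12
∂y/∂w = x = 2
∂L/∂w = ∂L/∂y · ∂y/∂w = -12 × 2 = -24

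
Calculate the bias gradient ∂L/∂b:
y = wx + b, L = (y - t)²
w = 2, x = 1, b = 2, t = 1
∂L/∂b = 6

y = wx + b = (2)(1) + 2 = 4
∂L/∂y = 2(y - t) = 2(4 - 1) = 6
∂y/∂b = 1
∂L/∂b = ∂L/∂y · ∂y/∂b = 6 × 1 = 6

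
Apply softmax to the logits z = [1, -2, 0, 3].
p = [0.1135, 0.0057, 0.0418, 0.839]

exp(z) = [2.718, 0.1353, 1, 20.09]
Sum = 23.94
p = [0.1135, 0.0057, 0.0418, 0.839]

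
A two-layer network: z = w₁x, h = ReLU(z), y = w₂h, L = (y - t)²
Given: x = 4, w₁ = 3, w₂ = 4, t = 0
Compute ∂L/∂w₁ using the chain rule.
∂L/∂w₁ = 1536

Forward pass:
z = w₁x = 3×4 = 12
h = ReLU(12) = 12
y = w₂h = 4×12 = 48

Backward pass:
∂L/∂y = 2(y - t) = 2(48 - 0) = 96
∂y/∂h = w₂ = 4
∂h/∂z = 1 (ReLU derivative)
∂z/∂w₁ = x = 4

∂L/∂w₁ = 96 × 4 × 1 × 4 = 1536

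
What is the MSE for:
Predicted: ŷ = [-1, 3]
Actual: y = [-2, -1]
MSE = 8.5

MSE = (1/2)((-1--2)² + (3--1)²) = (1/2)(1 + 16) = 8.5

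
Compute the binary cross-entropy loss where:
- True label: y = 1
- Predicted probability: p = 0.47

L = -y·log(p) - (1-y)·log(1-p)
L = 0.755

L = -1·log(0.47) - 0·log(0.53) = -log(0.47) = 0.755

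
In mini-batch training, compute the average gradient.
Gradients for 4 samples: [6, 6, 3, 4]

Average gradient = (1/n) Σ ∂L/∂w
Average gradient = 4.75

Average = (1/4)(6 + 6 + 3 + 4) = 19/4 = 4.75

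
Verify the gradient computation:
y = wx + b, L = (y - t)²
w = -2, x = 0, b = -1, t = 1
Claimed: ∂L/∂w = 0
Correct

y = (-2)(0) + -1 = -1
∂L/∂y = 2(y - t) = 2(-1 - 1) = -4
∂y/∂w = x = 0
∂L/∂w = -4 × 0 = 0

Claimed value: 0
Correct: The correct gradient is 0.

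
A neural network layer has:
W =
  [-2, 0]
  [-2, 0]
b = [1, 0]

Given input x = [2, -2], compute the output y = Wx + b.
y = [-3, -4]

Wx = [-2×2 + 0×-2, -2×2 + 0×-2]
   = [-4, -4]
y = Wx + b = [-4 + 1, -4 + 0] = [-3, -4]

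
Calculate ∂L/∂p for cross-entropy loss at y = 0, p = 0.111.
∂L/∂p = 1.125

∂L/∂p = -y/p + (1-y)/(1-p) = 0 + 1/0.889 = 1.125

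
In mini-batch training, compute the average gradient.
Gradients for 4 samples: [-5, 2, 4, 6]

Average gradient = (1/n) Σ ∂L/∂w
Average gradient = 1.75

Average = (1/4)(-5 + 2 + 4 + 6) = 7/4 = 1.75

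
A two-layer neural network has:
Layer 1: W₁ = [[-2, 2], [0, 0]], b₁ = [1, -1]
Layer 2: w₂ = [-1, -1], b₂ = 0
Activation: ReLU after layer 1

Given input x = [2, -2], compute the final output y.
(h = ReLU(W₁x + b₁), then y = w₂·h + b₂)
y = 0

Layer 1 pre-activation: z₁ = [-7, -1]
After ReLU: h = [0, 0]
Layer 2 output: y = -1×0 + -1×0 + 0 = 0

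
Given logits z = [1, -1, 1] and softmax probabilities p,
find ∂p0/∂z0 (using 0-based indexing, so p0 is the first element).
∂p0/∂z0 = 0.249

p = softmax(z) = [0.4683, 0.06338, 0.4683]
p0 = 0.4683

∂p0/∂z0 = p0(1 - p0) = 0.4683 × (1 - 0.4683) = 0.249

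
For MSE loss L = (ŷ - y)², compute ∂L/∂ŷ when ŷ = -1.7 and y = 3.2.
∂L/∂ŷ = -9.8

∂L/∂ŷ = 2(ŷ - y) = 2(-1.7 - 3.2) = 2(-4.9) = -9.8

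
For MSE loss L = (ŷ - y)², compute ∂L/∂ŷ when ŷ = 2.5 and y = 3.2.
∂L/∂ŷ = -1.4

∂L/∂ŷ = 2(ŷ - y) = 2(2.5 - 3.2) = 2(-0.7) = -1.4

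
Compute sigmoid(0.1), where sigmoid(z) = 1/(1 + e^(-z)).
0.525

sigmoid(0.1) = 1/(1 + e^(-0.1)) = 1/(1 + 0.9048) = 0.525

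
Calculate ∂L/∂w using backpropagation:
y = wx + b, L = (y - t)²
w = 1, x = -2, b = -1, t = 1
∂L/∂w = 16

y = wx + b = (1)(-2) + -1 = -3
∂L/∂y = 2(y - t) = 2(-3 - 1) = -8
∂y/∂w = x = -2
∂L/∂w = ∂L/∂y · ∂y/∂w = -8 × -2 = 16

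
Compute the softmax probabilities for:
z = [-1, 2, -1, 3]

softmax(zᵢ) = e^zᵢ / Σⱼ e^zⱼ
p = [0.013, 0.2619, 0.013, 0.712]

exp(z) = [0.3679, 7.389, 0.3679, 20.09]
Sum = 28.21
p = [0.013, 0.2619, 0.013, 0.712]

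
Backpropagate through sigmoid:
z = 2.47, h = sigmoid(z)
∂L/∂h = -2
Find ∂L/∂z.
∂L/∂z = -0.1438

σ(2.47) = 0.922
σ'(2.47) = σ(2.47)(1 - σ(2.47)) = 0.922 × 0.07799 = 0.07191
∂L/∂z = ∂L/∂h · σ'(z) = -2 × 0.07191 = -0.1438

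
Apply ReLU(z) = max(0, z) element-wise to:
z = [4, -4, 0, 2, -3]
h = [4, 0, 0, 2, 0]

ReLU applied element-wise: max(0,4)=4, max(0,-4)=0, max(0,0)=0, max(0,2)=2, max(0,-3)=0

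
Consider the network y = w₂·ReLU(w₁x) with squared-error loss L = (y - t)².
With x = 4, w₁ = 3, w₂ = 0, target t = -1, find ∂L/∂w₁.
∂L/∂w₁ = 0

Forward pass:
z = w₁x = 3×4 = 12
h = ReLU(12) = 12
y = w₂h = 0×12 = 0

Backward pass:
∂L/∂y = 2(y - t) = 2(0 - -1) = 2
∂y/∂h = w₂ = 0
∂h/∂z = 1 (ReLU derivative)
∂z/∂w₁ = x = 4

∂L/∂w₁ = 2 × 0 × 1 × 4 = 0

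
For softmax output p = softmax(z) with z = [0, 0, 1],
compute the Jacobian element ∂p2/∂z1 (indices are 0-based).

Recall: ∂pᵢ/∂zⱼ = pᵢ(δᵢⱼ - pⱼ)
∂p2/∂z1 = -0.1221

p = softmax(z) = [0.2119, 0.2119, 0.5761]
p2 = 0.5761, p1 = 0.2119

∂p2/∂z1 = -p2 × p1 = -0.5761 × 0.2119 = -0.1221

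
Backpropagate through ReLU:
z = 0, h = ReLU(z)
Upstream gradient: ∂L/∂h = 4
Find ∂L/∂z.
∂L/∂z = 0

h = ReLU(0) = 0
At z = 0: ∂h/∂z = 0 (by convention)
∂L/∂z = ∂L/∂h · ∂h/∂z = 4 × 0 = 0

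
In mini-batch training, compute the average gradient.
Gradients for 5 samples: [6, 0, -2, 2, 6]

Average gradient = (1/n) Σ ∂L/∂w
Average gradient = 2.4

Average = (1/5)(6 + 0 + -2 + 2 + 6) = 12/5 = 2.4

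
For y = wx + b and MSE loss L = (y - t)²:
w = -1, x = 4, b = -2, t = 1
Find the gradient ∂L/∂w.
∂L/∂w = -56

y = wx + b = (-1)(4) + -2 = -6
∂L/∂y = 2(y - t) = 2(-6 - 1) = -14
∂y/∂w = x = 4
∂L/∂w = ∂L/∂y · ∂y/∂w = -14 × 4 = -56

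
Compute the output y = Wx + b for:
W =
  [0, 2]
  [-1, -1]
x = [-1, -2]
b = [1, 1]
y = [-3, 4]

Wx = [0×-1 + 2×-2, -1×-1 + -1×-2]
   = [-4, 3]
y = Wx + b = [-4 + 1, 3 + 1] = [-3, 4]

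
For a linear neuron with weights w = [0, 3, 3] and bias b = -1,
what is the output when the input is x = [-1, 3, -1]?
y = 5

y = (0)(-1) + (3)(3) + (3)(-1) + -1 = 5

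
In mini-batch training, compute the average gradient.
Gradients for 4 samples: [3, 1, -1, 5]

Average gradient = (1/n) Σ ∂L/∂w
Average gradient = 2

Average = (1/4)(3 + 1 + -1 + 5) = 8/4 = 2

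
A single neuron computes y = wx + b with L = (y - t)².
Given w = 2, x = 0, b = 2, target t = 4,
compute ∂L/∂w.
∂L/∂w = 0

y = wx + b = (2)(0) + 2 = 2
∂L/∂y = 2(y - t) = 2(2 - 4) = -4
∂y/∂w = x = 0
∂L/∂w = ∂L/∂y · ∂y/∂w = -4 × 0 = 0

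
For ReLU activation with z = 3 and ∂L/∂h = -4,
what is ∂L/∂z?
∂L/∂z = -4

h = ReLU(3) = 3
Since z > 0: ∂h/∂z = 1
∂L/∂z = ∂L/∂h · ∂h/∂z = -4 × 1 = -4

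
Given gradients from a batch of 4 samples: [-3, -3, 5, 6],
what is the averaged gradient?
Average gradient = 1.25

Average = (1/4)(-3 + -3 + 5 + 6) = 5/4 = 1.25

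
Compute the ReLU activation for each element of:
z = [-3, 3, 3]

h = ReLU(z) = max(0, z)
h = [0, 3, 3]

ReLU applied element-wise: max(0,-3)=0, max(0,3)=3, max(0,3)=3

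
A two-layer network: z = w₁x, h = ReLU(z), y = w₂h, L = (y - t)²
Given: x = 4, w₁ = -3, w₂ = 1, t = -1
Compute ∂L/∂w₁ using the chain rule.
∂L/∂w₁ = 0

Forward pass:
z = w₁x = -3×4 = -12
h = ReLU(-12) = 0
y = w₂h = 1×0 = 0

Backward pass:
∂L/∂y = 2(y - t) = 2(0 - -1) = 2
∂y/∂h = w₂ = 1
∂h/∂z = 0 (ReLU derivative)
∂z/∂w₁ = x = 4

∂L/∂w₁ = 2 × 1 × 0 × 4 = 0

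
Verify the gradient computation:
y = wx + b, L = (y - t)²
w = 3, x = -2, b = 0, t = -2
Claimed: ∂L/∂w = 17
Incorrect

y = (3)(-2) + 0 = -6
∂L/∂y = 2(y - t) = 2(-6 - -2) = -8
∂y/∂w = x = -2
∂L/∂w = -8 × -2 = 16

Claimed value: 17
Incorrect: The correct gradient is 16.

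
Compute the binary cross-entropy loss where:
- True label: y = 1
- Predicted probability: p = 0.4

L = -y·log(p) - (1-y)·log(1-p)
L = 0.9163

L = -1·log(0.4) - 0·log(0.6) = -log(0.4) = 0.9163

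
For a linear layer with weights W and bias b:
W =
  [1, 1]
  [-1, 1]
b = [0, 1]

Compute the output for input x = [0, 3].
y = [3, 4]

Wx = [1×0 + 1×3, -1×0 + 1×3]
   = [3, 3]
y = Wx + b = [3 + 0, 3 + 1] = [3, 4]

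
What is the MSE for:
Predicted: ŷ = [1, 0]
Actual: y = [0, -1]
MSE = 1

MSE = (1/2)((1-0)² + (0--1)²) = (1/2)(1 + 1) = 1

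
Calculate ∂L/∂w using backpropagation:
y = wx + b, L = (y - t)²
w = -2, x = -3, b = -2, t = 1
∂L/∂w = -18

y = wx + b = (-2)(-3) + -2 = 4
∂L/∂y = 2(y - t) = 2(4 - 1) = 6
∂y/∂w = x = -3
∂L/∂w = ∂L/∂y · ∂y/∂w = 6 × -3 = -18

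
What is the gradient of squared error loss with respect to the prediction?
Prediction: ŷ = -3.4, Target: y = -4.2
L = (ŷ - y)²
∂L/∂ŷ = 1.6

∂L/∂ŷ = 2(ŷ - y) = 2(-3.4 - -4.2) = 2(0.8) = 1.6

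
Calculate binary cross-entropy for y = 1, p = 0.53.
L = 0.6349

L = -1·log(0.53) - 0·log(0.47) = -log(0.53) = 0.6349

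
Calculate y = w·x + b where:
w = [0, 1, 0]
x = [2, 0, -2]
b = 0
y = 0

y = (0)(2) + (1)(0) + (0)(-2) + 0 = 0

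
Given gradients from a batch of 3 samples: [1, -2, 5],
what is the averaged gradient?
Average gradient = 1.333

Average = (1/3)(1 + -2 + 5) = 4/3 = 1.333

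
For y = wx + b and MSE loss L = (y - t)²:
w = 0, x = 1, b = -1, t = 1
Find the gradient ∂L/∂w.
∂L/∂w = -4

y = wx + b = (0)(1) + -1 = -1
∂L/∂y = 2(y - t) = 2(-1 - 1) = -4
∂y/∂w = x = 1
∂L/∂w = ∂L/∂y · ∂y/∂w = -4 × 1 = -4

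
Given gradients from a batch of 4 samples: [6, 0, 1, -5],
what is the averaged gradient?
Average gradient = 0.5

Average = (1/4)(6 + 0 + 1 + -5) = 2/4 = 0.5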